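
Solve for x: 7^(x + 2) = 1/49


Express both sides with the same base.
1/49 = 7^(-2)
Since the bases match, equate exponents: x + 2 = -2
So x = -2 - (2) = -4

x = -4


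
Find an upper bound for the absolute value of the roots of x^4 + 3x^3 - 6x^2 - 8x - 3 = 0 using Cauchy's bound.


Cauchy's bound: all roots r satisfy |r| <= 1 + max(|a_i/a_n|) for i = 0,...,n-1
where a_n is the leading coefficient.

Coefficients: [1, 3, -6, -8, -3]
Leading coefficient a_n = 1
Ratios |a_i/a_n|: 3, 6, 8, 3
Maximum ratio: 8
Cauchy's bound: |r| <= 1 + 8 = 9

Upper bound = 9


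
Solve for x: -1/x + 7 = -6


Subtract 7 from both sides: -1/x = -13
Multiply both sides by x: -1 = -13 * x
Divide by -13: x = 1/13

x = 1/13


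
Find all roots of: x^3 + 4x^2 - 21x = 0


The constant term is 0, so x = 0 is a root. Factor out x:
  x^2 + 4x - 21 = 0
Solve the quadratic x^2 + 4x - 21 = 0: discriminant = 4^2 - 4(1)(-21) = 16 + 84 = 100.
sqrt(100) = 10, so x = (-4 ± 10)/2: x = 3 or x = -7.
Collecting all roots found:

x = -7, x = 0, x = 3


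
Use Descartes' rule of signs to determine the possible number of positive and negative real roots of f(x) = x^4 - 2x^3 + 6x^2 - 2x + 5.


Descartes' rule of signs:

For positive roots, count sign changes in f(x) = x^4 - 2x^3 + 6x^2 - 2x + 5:
Signs of coefficients: +, -, +, -, +
Number of sign changes: 4
Possible positive real roots: 4, 2, 0

For negative roots, examine f(-x) = x^4 + 2x^3 + 6x^2 + 2x + 5:
Signs of coefficients: +, +, +, +, +
Number of sign changes: 0
Possible negative real roots: 0

Positive roots: 4 or 2 or 0; Negative roots: 0


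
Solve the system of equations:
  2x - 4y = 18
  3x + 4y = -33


Using Cramer's rule:
Determinant D = (2)(4) - (3)(-4) = 8 + 12 = 20
Dx = (18)(4) - (-33)(-4) = 72 - 132 = -60
Dy = (2)(-33) - (3)(18) = -66 - 54 = -120
x = Dx/D = -60/20 = -3
y = Dy/D = -120/20 = -6

x = -3, y = -6


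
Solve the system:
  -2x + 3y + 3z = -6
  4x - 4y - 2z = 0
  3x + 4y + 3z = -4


Using Cramer's rule. Expand each determinant along the first row.
D  = (-2)*[(-4)*3 - (-2)*4] - 3*[4*3 - (-2)*3] + 3*[4*4 - (-4)*3]
  = (-2)*(-4) - 3*(18) + 3*(28) = 38
Dx = (-6)*[(-4)*3 - (-2)*4] - 3*[0*3 - (-2)*(-4)] + 3*[0*4 - (-4)*(-4)]
  = (-6)*(-4) - 3*(-8) + 3*(-16) = 0
Dy = (-2)*[0*3 - (-2)*(-4)] - (-6)*[4*3 - (-2)*3] + 3*[4*(-4) - 0*3]
  = (-2)*(-8) - (-6)*(18) + 3*(-16) = 76
Dz = (-2)*[(-4)*(-4) - 0*4] - 3*[4*(-4) - 0*3] + (-6)*[4*4 - (-4)*3]
  = (-2)*(16) - 3*(-16) + (-6)*(28) = -152
x = Dx/D = 0/38 = 0, y = Dy/D = 76/38 = 2, z = Dz/D = -152/38 = -4
Check eq1: (-2)(0) + (3)(2) + (3)(-4) = -6 = -6 ✓
Check eq2: (4)(0) + (-4)(2) + (-2)(-4) = 0 = 0 ✓
Check eq3: (3)(0) + (4)(2) + (3)(-4) = -4 = -4 ✓

x = 0, y = 2, z = -4


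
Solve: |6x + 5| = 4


An absolute value equation |expr| = 4 gives two cases:
Case 1: 6x + 5 = 4
  6x = -1, so x = -1/6
Case 2: 6x + 5 = -4
  6x = -9, so x = -3/2

x = -3/2, x = -1/6


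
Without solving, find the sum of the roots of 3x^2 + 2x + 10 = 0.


By Vieta's formulas for ax^2 + bx + c = 0:
  Sum of roots = -b/a
  Product of roots = c/a

Here a = 3, b = 2, c = 10
Sum = -(2)/3 = -2/3
Product = 10/3 = 10/3

Sum = -2/3


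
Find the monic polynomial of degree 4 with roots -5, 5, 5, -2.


A monic polynomial with roots -5, 5, 5, -2 is:
p(x) = (x + 5)(x - 5)(x - 5)(x + 2)
After multiplying by (x + 5): x + 5
After multiplying by (x - 5): x^2 - 25
After multiplying by (x - 5): x^3 - 5x^2 - 25x + 125
After multiplying by (x + 2): x^4 - 3x^3 - 35x^2 + 75x + 250

x^4 - 3x^3 - 35x^2 + 75x + 250


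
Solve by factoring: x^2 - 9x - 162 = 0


We need two numbers that multiply to -162 and add to -9.
Those numbers are 9 and -18 (since 9 * (-18) = -162 and 9 + (-18) = -9).
So x^2 - 9x - 162 = (x + 9)(x - 18) = 0
Setting each factor to zero: x = -9 or x = 18

x = -9, x = 18


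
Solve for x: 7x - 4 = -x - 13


Starting with: 7x - 4 = -x - 13
Move all x terms to left: (7 + 1)x = -13 + 4
Simplify: 8x = -9
Divide both sides by 8: x = -9/8

x = -9/8


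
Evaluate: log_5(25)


We need the exponent such that 5^? = 25
5^2 = 25
Therefore log_5(25) = 2

2


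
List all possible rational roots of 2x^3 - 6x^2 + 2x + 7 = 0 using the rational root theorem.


Rational root theorem: possible roots are ±p/q where:
  p divides the constant term (7): p ∈ {1, 7}
  q divides the leading coefficient (2): q ∈ {1, 2}

All possible rational roots: -7, -7/2, -1, -1/2, 1/2, 1, 7/2, 7

-7, -7/2, -1, -1/2, 1/2, 1, 7/2, 7


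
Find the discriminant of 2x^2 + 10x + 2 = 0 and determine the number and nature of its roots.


For ax^2 + bx + c = 0, discriminant D = b^2 - 4ac
Here a = 2, b = 10, c = 2
D = (10)^2 - 4(2)(2) = 100 - 16 = 84

D = 84 > 0 but not a perfect square
The equation has 2 distinct real irrational roots.

Discriminant = 84, 2 distinct real irrational roots


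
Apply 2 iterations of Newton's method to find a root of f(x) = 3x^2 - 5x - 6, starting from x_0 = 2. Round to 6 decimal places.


Newton's method: x_(n+1) = x_n - f(x_n)/f'(x_n)
f(x) = 3x^2 - 5x - 6
f'(x) = 6x - 5

Iteration 1:
  f(2.000000) = -4.000000
  f'(2.000000) = 7.000000
  x_1 = 2.000000 - (-4.000000)/(7.000000) = 2.571429

Iteration 2:
  f(2.571429) = 0.979592
  f'(2.571429) = 10.428571
  x_2 = 2.571429 - (0.979592)/(10.428571) = 2.477495

x_2 = 2.477495


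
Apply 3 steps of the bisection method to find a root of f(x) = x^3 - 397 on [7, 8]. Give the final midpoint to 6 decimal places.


f(x) = x^3 - 397
f(7) = -54 < 0
f(8) = 115 > 0

Step 1: midpoint = (7.000000 + 8.000000)/2 = 7.500000
  f(7.500000) = 24.875000
  f(mid) > 0, so root is in [7.000000, 7.500000]

Step 2: midpoint = (7.000000 + 7.500000)/2 = 7.250000
  f(7.250000) = -15.921875
  f(mid) < 0, so root is in [7.250000, 7.500000]

Step 3: midpoint = (7.250000 + 7.500000)/2 = 7.375000
  f(7.375000) = 4.130859
  f(mid) > 0, so root is in [7.250000, 7.375000]

midpoint = 7.375000


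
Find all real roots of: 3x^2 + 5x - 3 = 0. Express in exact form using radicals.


Using the quadratic formula: x = (-b ± sqrt(b^2 - 4ac)) / (2a)
Here a = 3, b = 5, c = -3
Discriminant = b^2 - 4ac = 5^2 - 4(3)(-3) = 25 + 36 = 61
Since discriminant = 61 > 0, there are two real roots.
x = (-5 ± sqrt(61)) / 6
Numerically: x ≈ 0.4684 or x ≈ -2.1350

x = (-5 + sqrt(61)) / 6 or x = (-5 - sqrt(61)) / 6


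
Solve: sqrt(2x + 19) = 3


Square both sides: 2x + 19 = 3^2 = 9
2x = 9 - 19 = -10
x = -5
Check: sqrt(2*(-5) + 19) = sqrt(9) = 3 ✓

x = -5


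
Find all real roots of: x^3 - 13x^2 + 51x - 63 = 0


Let p(x) = x^3 - 13x^2 + 51x - 63. By the rational root theorem (leading coefficient 1), any rational root is an integer divisor of 63: try ±1, ±2, ... in turn.
Test x = 1: value = -24 ≠ 0.
Test x = -1: value = -128 ≠ 0.
Test x = 3: value = 0 ✓, so (x - 3) is a factor.
Synthetic division by (x - 3): bring down 1; 1(3) - 13 = -10; (-10)(3) + 51 = 21; 21(3) - 63 = 0 → quotient x^2 - 10x + 21, remainder 0.
Solve the quadratic x^2 - 10x + 21 = 0: discriminant = (-10)^2 - 4(1)(21) = 100 - 84 = 16.
sqrt(16) = 4, so x = (10 ± 4)/2: x = 7 or x = 3.

x = 3 (multiplicity 2), x = 7


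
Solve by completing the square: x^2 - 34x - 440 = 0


Start: x^2 - 34x - 440 = 0
Move constant: x^2 - 34x = 440
Half of -34 is -17, squared is 289
Add 289 to both sides: x^2 - 34x + 289 = 729
(x - 17)^2 = 729
x - 17 = ±27
x = 17 + 27 = 44 or x = 17 - 27 = -10

x = -10, x = 44


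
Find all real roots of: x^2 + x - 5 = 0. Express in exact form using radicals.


Using the quadratic formula: x = (-b ± sqrt(b^2 - 4ac)) / (2a)
Here a = 1, b = 1, c = -5
Discriminant = b^2 - 4ac = 1^2 - 4(1)(-5) = 1 + 20 = 21
Since discriminant = 21 > 0, there are two real roots.
x = (-1 ± sqrt(21)) / 2
Numerically: x ≈ 1.7913 or x ≈ -2.7913

x = (-1 + sqrt(21)) / 2 or x = (-1 - sqrt(21)) / 2


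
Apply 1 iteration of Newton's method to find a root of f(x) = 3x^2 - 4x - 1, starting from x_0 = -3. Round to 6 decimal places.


Newton's method: x_(n+1) = x_n - f(x_n)/f'(x_n)
f(x) = 3x^2 - 4x - 1
f'(x) = 6x - 4

Iteration 1:
  f(-3.000000) = 38.000000
  f'(-3.000000) = -22.000000
  x_1 = -3.000000 - (38.000000)/(-22.000000) = -1.272727

x_1 = -1.272727


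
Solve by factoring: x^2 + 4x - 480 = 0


We need two numbers that multiply to -480 and add to 4.
Those numbers are -20 and 24 (since (-20) * 24 = -480 and (-20) + 24 = 4).
So x^2 + 4x - 480 = (x - 20)(x + 24) = 0
Setting each factor to zero: x = 20 or x = -24

x = -24, x = 20


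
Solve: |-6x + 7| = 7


An absolute value equation |expr| = 7 gives two cases:
Case 1: -6x + 7 = 7
  -6x = 0, so x = 0
Case 2: -6x + 7 = -7
  -6x = -14, so x = 7/3

x = 0, x = 7/3


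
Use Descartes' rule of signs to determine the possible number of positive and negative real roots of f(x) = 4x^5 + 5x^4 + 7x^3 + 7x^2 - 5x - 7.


Descartes' rule of signs:

For positive roots, count sign changes in f(x) = 4x^5 + 5x^4 + 7x^3 + 7x^2 - 5x - 7:
Signs of coefficients: +, +, +, +, -, -
Number of sign changes: 1
Possible positive real roots: 1

For negative roots, examine f(-x) = -4x^5 + 5x^4 - 7x^3 + 7x^2 + 5x - 7:
Signs of coefficients: -, +, -, +, +, -
Number of sign changes: 4
Possible negative real roots: 4, 2, 0

Positive roots: 1; Negative roots: 4 or 2 or 0


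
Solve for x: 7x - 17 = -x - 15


Starting with: 7x - 17 = -x - 15
Move all x terms to left: (7 + 1)x = -15 + 17
Simplify: 8x = 2
Divide both sides by 8: x = 1/4

x = 1/4


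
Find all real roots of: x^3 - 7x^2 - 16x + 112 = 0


Let p(x) = x^3 - 7x^2 - 16x + 112. By the rational root theorem (leading coefficient 1), any rational root is an integer divisor of 112: try ±1, ±2, ... in turn.
Test x = 1: value = 90 ≠ 0.
Test x = -1: value = 120 ≠ 0.
Test x = 2: value = 60 ≠ 0.
Test x = -2: value = 108 ≠ 0.
Test x = 4: value = 0 ✓, so (x - 4) is a factor.
Synthetic division by (x - 4): bring down 1; 1(4) - 7 = -3; (-3)(4) - 16 = -28; (-28)(4) + 112 = 0 → quotient x^2 - 3x - 28, remainder 0.
Solve the quadratic x^2 - 3x - 28 = 0: discriminant = (-3)^2 - 4(1)(-28) = 9 + 112 = 121.
sqrt(121) = 11, so x = (3 ± 11)/2: x = 7 or x = -4.

x = -4, x = 4, x = 7


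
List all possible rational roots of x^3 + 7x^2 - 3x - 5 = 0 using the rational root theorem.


Rational root theorem: possible roots are ±p/q where:
  p divides the constant term (-5): p ∈ {1, 5}
  q divides the leading coefficient (1): q ∈ {1}

All possible rational roots: -5, -1, 1, 5

-5, -1, 1, 5


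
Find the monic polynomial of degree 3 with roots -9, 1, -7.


A monic polynomial with roots -9, 1, -7 is:
p(x) = (x + 9)(x - 1)(x + 7)
After multiplying by (x + 9): x + 9
After multiplying by (x - 1): x^2 + 8x - 9
After multiplying by (x + 7): x^3 + 15x^2 + 47x - 63

x^3 + 15x^2 + 47x - 63


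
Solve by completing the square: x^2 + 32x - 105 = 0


Start: x^2 + 32x - 105 = 0
Move constant: x^2 + 32x = 105
Half of 32 is 16, squared is 256
Add 256 to both sides: x^2 + 32x + 256 = 361
(x + 16)^2 = 361
x + 16 = ±19
x = -16 + 19 = 3 or x = -16 - 19 = -35

x = -35, x = 3


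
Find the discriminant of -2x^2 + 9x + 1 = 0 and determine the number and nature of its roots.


For ax^2 + bx + c = 0, discriminant D = b^2 - 4ac
Here a = -2, b = 9, c = 1
D = (9)^2 - 4(-2)(1) = 81 + 8 = 89

D = 89 > 0 but not a perfect square
The equation has 2 distinct real irrational roots.

Discriminant = 89, 2 distinct real irrational roots


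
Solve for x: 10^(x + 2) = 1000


Express both sides with the same base.
1000 = 10^3
Since the bases match, equate exponents: x + 2 = 3
So x = 3 - (2) = 1

x = 1


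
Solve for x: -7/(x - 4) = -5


Multiply both sides by (x - 4): -7 = -5(x - 4)
Distribute: -7 = -5x + 20
-5x = -7 - 20 = -27
x = 27/5

x = 27/5


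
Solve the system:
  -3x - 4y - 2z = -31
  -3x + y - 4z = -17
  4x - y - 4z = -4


Using Cramer's rule. Expand each determinant along the first row.
D  = (-3)*[1*(-4) - (-4)*(-1)] - (-4)*[(-3)*(-4) - (-4)*4] + (-2)*[(-3)*(-1) - 1*4]
  = (-3)*(-8) - (-4)*(28) + (-2)*(-1) = 138
Dx = (-31)*[1*(-4) - (-4)*(-1)] - (-4)*[(-17)*(-4) - (-4)*(-4)] + (-2)*[(-17)*(-1) - 1*(-4)]
  = (-31)*(-8) - (-4)*(52) + (-2)*(21) = 414
Dy = (-3)*[(-17)*(-4) - (-4)*(-4)] - (-31)*[(-3)*(-4) - (-4)*4] + (-2)*[(-3)*(-4) - (-17)*4]
  = (-3)*(52) - (-31)*(28) + (-2)*(80) = 552
Dz = (-3)*[1*(-4) - (-17)*(-1)] - (-4)*[(-3)*(-4) - (-17)*4] + (-31)*[(-3)*(-1) - 1*4]
  = (-3)*(-21) - (-4)*(80) + (-31)*(-1) = 414
x = Dx/D = 414/138 = 3, y = Dy/D = 552/138 = 4, z = Dz/D = 414/138 = 3
Check eq1: (-3)(3) + (-4)(4) + (-2)(3) = -31 = -31 ✓
Check eq2: (-3)(3) + (1)(4) + (-4)(3) = -17 = -17 ✓
Check eq3: (4)(3) + (-1)(4) + (-4)(3) = -4 = -4 ✓

x = 3, y = 4, z = 3


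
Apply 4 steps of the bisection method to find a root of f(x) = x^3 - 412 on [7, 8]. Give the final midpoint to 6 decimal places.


f(x) = x^3 - 412
f(7) = -69 < 0
f(8) = 100 > 0

Step 1: midpoint = (7.000000 + 8.000000)/2 = 7.500000
  f(7.500000) = 9.875000
  f(mid) > 0, so root is in [7.000000, 7.500000]

Step 2: midpoint = (7.000000 + 7.500000)/2 = 7.250000
  f(7.250000) = -30.921875
  f(mid) < 0, so root is in [7.250000, 7.500000]

Step 3: midpoint = (7.250000 + 7.500000)/2 = 7.375000
  f(7.375000) = -10.869141
  f(mid) < 0, so root is in [7.375000, 7.500000]

Step 4: midpoint = (7.375000 + 7.500000)/2 = 7.437500
  f(7.437500) = -0.584229
  f(mid) < 0, so root is in [7.437500, 7.500000]

midpoint = 7.437500


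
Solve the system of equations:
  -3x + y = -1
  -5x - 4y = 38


Using Cramer's rule:
Determinant D = (-3)(-4) - (-5)(1) = 12 + 5 = 17
Dx = (-1)(-4) - (38)(1) = 4 - 38 = -34
Dy = (-3)(38) - (-5)(-1) = -114 - 5 = -119
x = Dx/D = -34/17 = -2
y = Dy/D = -119/17 = -7

x = -2, y = -7


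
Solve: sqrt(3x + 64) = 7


Square both sides: 3x + 64 = 7^2 = 49
3x = 49 - 64 = -15
x = -5
Check: sqrt(3*(-5) + 64) = sqrt(49) = 7 ✓

x = -5


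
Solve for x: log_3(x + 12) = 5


Convert to exponential form: x + 12 = 3^5 = 243
x = 243 - 12 = 231
Check: log_3(231 + 12) = log_3(243) = log_3(243) = 5 ✓

x = 231


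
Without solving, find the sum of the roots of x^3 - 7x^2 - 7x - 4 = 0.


By Vieta's formulas for x^3 + bx^2 + cx + d = 0:
  r1 + r2 + r3 = -b/a = 7
  r1*r2 + r1*r3 + r2*r3 = c/a = -7
  r1*r2*r3 = -d/a = 4


Sum = 7


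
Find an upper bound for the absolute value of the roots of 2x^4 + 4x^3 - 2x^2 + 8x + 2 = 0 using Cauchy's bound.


Cauchy's bound: all roots r satisfy |r| <= 1 + max(|a_i/a_n|) for i = 0,...,n-1
where a_n is the leading coefficient.

Coefficients: [2, 4, -2, 8, 2]
Leading coefficient a_n = 2
Ratios |a_i/a_n|: 2, 1, 4, 1
Maximum ratio: 4
Cauchy's bound: |r| <= 1 + 4 = 5

Upper bound = 5


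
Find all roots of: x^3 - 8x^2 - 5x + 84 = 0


Let p(x) = x^3 - 8x^2 - 5x + 84. By the rational root theorem (leading coefficient 1), any rational root is an integer divisor of 84: try ±1, ±2, ... in turn.
Test x = 1: value = 72 ≠ 0.
Test x = -1: value = 80 ≠ 0.
Test x = 2: value = 50 ≠ 0.
Test x = -2: value = 54 ≠ 0.
Test x = 3: value = 24 ≠ 0.
Test x = -3: value = 0 ✓, so (x + 3) is a factor.
Synthetic division by (x + 3): bring down 1; 1(-3) - 8 = -11; (-11)(-3) - 5 = 28; 28(-3) + 84 = 0 → quotient x^2 - 11x + 28, remainder 0.
Solve the quadratic x^2 - 11x + 28 = 0: discriminant = (-11)^2 - 4(1)(28) = 121 - 112 = 9.
sqrt(9) = 3, so x = (11 ± 3)/2: x = 7 or x = 4.
Collecting all roots found:

x = -3, x = 4, x = 7


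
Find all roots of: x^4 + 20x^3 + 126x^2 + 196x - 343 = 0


Let p(x) = x^4 + 20x^3 + 126x^2 + 196x - 343. By the rational root theorem (leading coefficient 1), any rational root is an integer divisor of 343: try ±1, ±2, ... in turn.
Test x = 1: value = 0 ✓, so (x - 1) is a factor.
Synthetic division by (x - 1): bring down 1; 1(1) + 20 = 21; 21(1) + 126 = 147; 147(1) + 196 = 343; 343(1) - 343 = 0 → quotient x^3 + 21x^2 + 147x + 343, remainder 0.
Continue with the quotient x^3 + 21x^2 + 147x + 343 (candidates must divide 343; re-test x = 1 first in case it repeats).
Test x = 1: value = 512 ≠ 0.
Test x = -1: value = 216 ≠ 0.
Test x = 7: value = 2744 ≠ 0.
Test x = -7: value = 0 ✓, so (x + 7) is a factor.
Synthetic division by (x + 7): bring down 1; 1(-7) + 21 = 14; 14(-7) + 147 = 49; 49(-7) + 343 = 0 → quotient x^2 + 14x + 49, remainder 0.
Solve the quadratic x^2 + 14x + 49 = 0: discriminant = 14^2 - 4(1)(49) = 196 - 196 = 0.
Discriminant = 0, so a double root: x = -14/2 = -7.
Collecting all roots found:

x = -7 (multiplicity 3), x = 1


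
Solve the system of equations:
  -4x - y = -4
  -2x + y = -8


Using Cramer's rule:
Determinant D = (-4)(1) - (-2)(-1) = -4 - 2 = -6
Dx = (-4)(1) - (-8)(-1) = -4 - 8 = -12
Dy = (-4)(-8) - (-2)(-4) = 32 - 8 = 24
x = Dx/D = -12/-6 = 2
y = Dy/D = 24/-6 = -4

x = 2, y = -4


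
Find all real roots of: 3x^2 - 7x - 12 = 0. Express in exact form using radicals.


Using the quadratic formula: x = (-b ± sqrt(b^2 - 4ac)) / (2a)
Here a = 3, b = -7, c = -12
Discriminant = b^2 - 4ac = (-7)^2 - 4(3)(-12) = 49 + 144 = 193
Since discriminant = 193 > 0, there are two real roots.
x = (7 ± sqrt(193)) / 6
Numerically: x ≈ 3.4821 or x ≈ -1.1487

x = (7 + sqrt(193)) / 6 or x = (7 - sqrt(193)) / 6


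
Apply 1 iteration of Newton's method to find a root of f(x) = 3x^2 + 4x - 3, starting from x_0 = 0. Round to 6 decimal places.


Newton's method: x_(n+1) = x_n - f(x_n)/f'(x_n)
f(x) = 3x^2 + 4x - 3
f'(x) = 6x + 4

Iteration 1:
  f(0.000000) = -3.000000
  f'(0.000000) = 4.000000
  x_1 = 0.000000 - (-3.000000)/(4.000000) = 0.750000

x_1 = 0.750000


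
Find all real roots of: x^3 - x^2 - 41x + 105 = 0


Let p(x) = x^3 - x^2 - 41x + 105. By the rational root theorem (leading coefficient 1), any rational root is an integer divisor of 105: try ±1, ±2, ... in turn.
Test x = 1: value = 64 ≠ 0.
Test x = -1: value = 144 ≠ 0.
Test x = 3: value = 0 ✓, so (x - 3) is a factor.
Synthetic division by (x - 3): bring down 1; 1(3) - 1 = 2; 2(3) - 41 = -35; (-35)(3) + 105 = 0 → quotient x^2 + 2x - 35, remainder 0.
Solve the quadratic x^2 + 2x - 35 = 0: discriminant = 2^2 - 4(1)(-35) = 4 + 140 = 144.
sqrt(144) = 12, so x = (-2 ± 12)/2: x = 5 or x = -7.

x = -7, x = 3, x = 5


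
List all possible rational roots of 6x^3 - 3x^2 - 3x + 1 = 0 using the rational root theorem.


Rational root theorem: possible roots are ±p/q where:
  p divides the constant term (1): p ∈ {1}
  q divides the leading coefficient (6): q ∈ {1, 2, 3, 6}

All possible rational roots: -1, -1/2, -1/3, -1/6, 1/6, 1/3, 1/2, 1

-1, -1/2, -1/3, -1/6, 1/6, 1/3, 1/2, 1


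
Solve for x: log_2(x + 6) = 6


Convert to exponential form: x + 6 = 2^6 = 64
x = 64 - 6 = 58
Check: log_2(58 + 6) = log_2(64) = log_2(64) = 6 ✓

x = 58


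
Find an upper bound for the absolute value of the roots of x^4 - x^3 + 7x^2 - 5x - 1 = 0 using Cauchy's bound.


Cauchy's bound: all roots r satisfy |r| <= 1 + max(|a_i/a_n|) for i = 0,...,n-1
where a_n is the leading coefficient.

Coefficients: [1, -1, 7, -5, -1]
Leading coefficient a_n = 1
Ratios |a_i/a_n|: 1, 7, 5, 1
Maximum ratio: 7
Cauchy's bound: |r| <= 1 + 7 = 8

Upper bound = 8


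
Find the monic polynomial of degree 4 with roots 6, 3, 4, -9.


A monic polynomial with roots 6, 3, 4, -9 is:
p(x) = (x - 6)(x - 3)(x - 4)(x + 9)
After multiplying by (x - 6): x - 6
After multiplying by (x - 3): x^2 - 9x + 18
After multiplying by (x - 4): x^3 - 13x^2 + 54x - 72
After multiplying by (x + 9): x^4 - 4x^3 - 63x^2 + 414x - 648

x^4 - 4x^3 - 63x^2 + 414x - 648


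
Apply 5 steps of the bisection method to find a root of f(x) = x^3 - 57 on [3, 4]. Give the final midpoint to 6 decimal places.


f(x) = x^3 - 57
f(3) = -30 < 0
f(4) = 7 > 0

Step 1: midpoint = (3.000000 + 4.000000)/2 = 3.500000
  f(3.500000) = -14.125000
  f(mid) < 0, so root is in [3.500000, 4.000000]

Step 2: midpoint = (3.500000 + 4.000000)/2 = 3.750000
  f(3.750000) = -4.265625
  f(mid) < 0, so root is in [3.750000, 4.000000]

Step 3: midpoint = (3.750000 + 4.000000)/2 = 3.875000
  f(3.875000) = 1.185547
  f(mid) > 0, so root is in [3.750000, 3.875000]

Step 4: midpoint = (3.750000 + 3.875000)/2 = 3.812500
  f(3.812500) = -1.584717
  f(mid) < 0, so root is in [3.812500, 3.875000]

Step 5: midpoint = (3.812500 + 3.875000)/2 = 3.843750
  f(3.843750) = -0.210846
  f(mid) < 0, so root is in [3.843750, 3.875000]

midpoint = 3.843750


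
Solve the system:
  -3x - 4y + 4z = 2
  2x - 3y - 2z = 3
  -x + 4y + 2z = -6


Using Cramer's rule. Expand each determinant along the first row.
D  = (-3)*[(-3)*2 - (-2)*4] - (-4)*[2*2 - (-2)*(-1)] + 4*[2*4 - (-3)*(-1)]
  = (-3)*(2) - (-4)*(2) + 4*(5) = 22
Dx = 2*[(-3)*2 - (-2)*4] - (-4)*[3*2 - (-2)*(-6)] + 4*[3*4 - (-3)*(-6)]
  = 2*(2) - (-4)*(-6) + 4*(-6) = -44
Dy = (-3)*[3*2 - (-2)*(-6)] - 2*[2*2 - (-2)*(-1)] + 4*[2*(-6) - 3*(-1)]
  = (-3)*(-6) - 2*(2) + 4*(-9) = -22
Dz = (-3)*[(-3)*(-6) - 3*4] - (-4)*[2*(-6) - 3*(-1)] + 2*[2*4 - (-3)*(-1)]
  = (-3)*(6) - (-4)*(-9) + 2*(5) = -44
x = Dx/D = -44/22 = -2, y = Dy/D = -22/22 = -1, z = Dz/D = -44/22 = -2
Check eq1: (-3)(-2) + (-4)(-1) + (4)(-2) = 2 = 2 ✓
Check eq2: (2)(-2) + (-3)(-1) + (-2)(-2) = 3 = 3 ✓
Check eq3: (-1)(-2) + (4)(-1) + (2)(-2) = -6 = -6 ✓

x = -2, y = -1, z = -2


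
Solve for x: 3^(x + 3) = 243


Express both sides with the same base.
243 = 3^5
Since the bases match, equate exponents: x + 3 = 5
So x = 5 - (3) = 2

x = 2


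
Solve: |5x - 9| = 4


An absolute value equation |expr| = 4 gives two cases:
Case 1: 5x - 9 = 4
  5x = 13, so x = 13/5
Case 2: 5x - 9 = -4
  5x = 5, so x = 1

x = 1, x = 13/5


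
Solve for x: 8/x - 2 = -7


Subtract -2 from both sides: 8/x = -5
Multiply both sides by x: 8 = -5 * x
Divide by -5: x = -8/5

x = -8/5


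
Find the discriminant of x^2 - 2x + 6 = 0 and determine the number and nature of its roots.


For ax^2 + bx + c = 0, discriminant D = b^2 - 4ac
Here a = 1, b = -2, c = 6
D = (-2)^2 - 4(1)(6) = 4 - 24 = -20

D = -20 < 0
The equation has no real roots (2 complex conjugate roots).

Discriminant = -20, no real roots (2 complex conjugate roots)


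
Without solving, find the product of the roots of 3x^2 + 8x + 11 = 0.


By Vieta's formulas for ax^2 + bx + c = 0:
  Sum of roots = -b/a
  Product of roots = c/a

Here a = 3, b = 8, c = 11
Sum = -(8)/3 = -8/3
Product = 11/3 = 11/3

Product = 11/3


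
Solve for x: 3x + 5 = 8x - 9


Starting with: 3x + 5 = 8x - 9
Move all x terms to left: (3 - 8)x = -9 - 5
Simplify: -5x = -14
Divide both sides by -5: x = 14/5

x = 14/5


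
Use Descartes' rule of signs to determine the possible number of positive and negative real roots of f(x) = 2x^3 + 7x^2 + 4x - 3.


Descartes' rule of signs:

For positive roots, count sign changes in f(x) = 2x^3 + 7x^2 + 4x - 3:
Signs of coefficients: +, +, +, -
Number of sign changes: 1
Possible positive real roots: 1

For negative roots, examine f(-x) = -2x^3 + 7x^2 - 4x - 3:
Signs of coefficients: -, +, -, -
Number of sign changes: 2
Possible negative real roots: 2, 0

Positive roots: 1; Negative roots: 2 or 0


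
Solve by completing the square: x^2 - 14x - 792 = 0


Start: x^2 - 14x - 792 = 0
Move constant: x^2 - 14x = 792
Half of -14 is -7, squared is 49
Add 49 to both sides: x^2 - 14x + 49 = 841
(x - 7)^2 = 841
x - 7 = ±29
x = 7 + 29 = 36 or x = 7 - 29 = -22

x = -22, x = 36


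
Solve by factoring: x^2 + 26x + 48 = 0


We need two numbers that multiply to 48 and add to 26.
Those numbers are 24 and 2 (since 24 * 2 = 48 and 24 + 2 = 26).
So x^2 + 26x + 48 = (x + 24)(x + 2) = 0
Setting each factor to zero: x = -24 or x = -2

x = -24, x = -2


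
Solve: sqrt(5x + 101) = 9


Square both sides: 5x + 101 = 9^2 = 81
5x = 81 - 101 = -20
x = -4
Check: sqrt(5*(-4) + 101) = sqrt(81) = 9 ✓

x = -4


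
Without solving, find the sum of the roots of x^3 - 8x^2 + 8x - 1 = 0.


By Vieta's formulas for x^3 + bx^2 + cx + d = 0:
  r1 + r2 + r3 = -b/a = 8
  r1*r2 + r1*r3 + r2*r3 = c/a = 8
  r1*r2*r3 = -d/a = 1


Sum = 8


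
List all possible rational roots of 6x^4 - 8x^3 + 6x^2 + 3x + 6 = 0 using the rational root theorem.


Rational root theorem: possible roots are ±p/q where:
  p divides the constant term (6): p ∈ {1, 2, 3, 6}
  q divides the leading coefficient (6): q ∈ {1, 2, 3, 6}

All possible rational roots: -6, -3, -2, -3/2, -1, -2/3, -1/2, -1/3, -1/6, 1/6, 1/3, 1/2, 2/3, 1, 3/2, 2, 3, 6

-6, -3, -2, -3/2, -1, -2/3, -1/2, -1/3, -1/6, 1/6, 1/3, 1/2, 2/3, 1, 3/2, 2, 3, 6


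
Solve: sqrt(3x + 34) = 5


Square both sides: 3x + 34 = 5^2 = 25
3x = 25 - 34 = -9
x = -3
Check: sqrt(3*(-3) + 34) = sqrt(25) = 5 ✓

x = -3


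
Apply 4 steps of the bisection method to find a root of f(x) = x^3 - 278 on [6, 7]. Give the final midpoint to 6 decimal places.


f(x) = x^3 - 278
f(6) = -62 < 0
f(7) = 65 > 0

Step 1: midpoint = (6.000000 + 7.000000)/2 = 6.500000
  f(6.500000) = -3.375000
  f(mid) < 0, so root is in [6.500000, 7.000000]

Step 2: midpoint = (6.500000 + 7.000000)/2 = 6.750000
  f(6.750000) = 29.546875
  f(mid) > 0, so root is in [6.500000, 6.750000]

Step 3: midpoint = (6.500000 + 6.750000)/2 = 6.625000
  f(6.625000) = 12.775391
  f(mid) > 0, so root is in [6.500000, 6.625000]

Step 4: midpoint = (6.500000 + 6.625000)/2 = 6.562500
  f(6.562500) = 4.623291
  f(mid) > 0, so root is in [6.500000, 6.562500]

midpoint = 6.562500


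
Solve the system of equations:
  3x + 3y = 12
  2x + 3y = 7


Using Cramer's rule:
Determinant D = (3)(3) - (2)(3) = 9 - 6 = 3
Dx = (12)(3) - (7)(3) = 36 - 21 = 15
Dy = (3)(7) - (2)(12) = 21 - 24 = -3
x = Dx/D = 15/3 = 5
y = Dy/D = -3/3 = -1

x = 5, y = -1


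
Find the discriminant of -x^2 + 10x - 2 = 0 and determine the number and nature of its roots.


For ax^2 + bx + c = 0, discriminant D = b^2 - 4ac
Here a = -1, b = 10, c = -2
D = (10)^2 - 4(-1)(-2) = 100 - 8 = 92

D = 92 > 0 but not a perfect square
The equation has 2 distinct real irrational roots.

Discriminant = 92, 2 distinct real irrational roots


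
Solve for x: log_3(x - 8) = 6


Convert to exponential form: x - 8 = 3^6 = 729
x = 729 + 8 = 737
Check: log_3(737 - 8) = log_3(729) = log_3(729) = 6 ✓

x = 737


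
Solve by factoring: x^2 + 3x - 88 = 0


We need two numbers that multiply to -88 and add to 3.
Those numbers are 11 and -8 (since 11 * (-8) = -88 and 11 + (-8) = 3).
So x^2 + 3x - 88 = (x + 11)(x - 8) = 0
Setting each factor to zero: x = -11 or x = 8

x = -11, x = 8


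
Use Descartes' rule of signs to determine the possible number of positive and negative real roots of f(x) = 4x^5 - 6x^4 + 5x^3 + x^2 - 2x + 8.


Descartes' rule of signs:

For positive roots, count sign changes in f(x) = 4x^5 - 6x^4 + 5x^3 + x^2 - 2x + 8:
Signs of coefficients: +, -, +, +, -, +
Number of sign changes: 4
Possible positive real roots: 4, 2, 0

For negative roots, examine f(-x) = -4x^5 - 6x^4 - 5x^3 + x^2 + 2x + 8:
Signs of coefficients: -, -, -, +, +, +
Number of sign changes: 1
Possible negative real roots: 1

Positive roots: 4 or 2 or 0; Negative roots: 1


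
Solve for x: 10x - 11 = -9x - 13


Starting with: 10x - 11 = -9x - 13
Move all x terms to left: (10 + 9)x = -13 + 11
Simplify: 19x = -2
Divide both sides by 19: x = -2/19

x = -2/19


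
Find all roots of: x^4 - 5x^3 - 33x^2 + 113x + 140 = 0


Let p(x) = x^4 - 5x^3 - 33x^2 + 113x + 140. By the rational root theorem (leading coefficient 1), any rational root is an integer divisor of 140: try ±1, ±2, ... in turn.
Test x = 1: value = 216 ≠ 0.
Test x = -1: value = 0 ✓, so (x + 1) is a factor.
Synthetic division by (x + 1): bring down 1; 1(-1) - 5 = -6; (-6)(-1) - 33 = -27; (-27)(-1) + 113 = 140; 140(-1) + 140 = 0 → quotient x^3 - 6x^2 - 27x + 140, remainder 0.
Continue with the quotient x^3 - 6x^2 - 27x + 140 (candidates must divide 140; re-test x = -1 first in case it repeats).
Test x = -1: value = 160 ≠ 0.
Test x = 2: value = 70 ≠ 0.
Test x = -2: value = 162 ≠ 0.
Test x = 4: value = 0 ✓, so (x - 4) is a factor.
Synthetic division by (x - 4): bring down 1; 1(4) - 6 = -2; (-2)(4) - 27 = -35; (-35)(4) + 140 = 0 → quotient x^2 - 2x - 35, remainder 0.
Solve the quadratic x^2 - 2x - 35 = 0: discriminant = (-2)^2 - 4(1)(-35) = 4 + 140 = 144.
sqrt(144) = 12, so x = (2 ± 12)/2: x = 7 or x = -5.
Collecting all roots found:

x = -5, x = -1, x = 4, x = 7


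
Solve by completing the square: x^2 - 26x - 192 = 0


Start: x^2 - 26x - 192 = 0
Move constant: x^2 - 26x = 192
Half of -26 is -13, squared is 169
Add 169 to both sides: x^2 - 26x + 169 = 361
(x - 13)^2 = 361
x - 13 = ±19
x = 13 + 19 = 32 or x = 13 - 19 = -6

x = -6, x = 32


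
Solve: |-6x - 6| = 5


An absolute value equation |expr| = 5 gives two cases:
Case 1: -6x - 6 = 5
  -6x = 11, so x = -11/6
Case 2: -6x - 6 = -5
  -6x = 1, so x = -1/6

x = -11/6, x = -1/6


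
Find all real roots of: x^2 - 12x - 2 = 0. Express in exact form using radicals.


Using the quadratic formula: x = (-b ± sqrt(b^2 - 4ac)) / (2a)
Here a = 1, b = -12, c = -2
Discriminant = b^2 - 4ac = (-12)^2 - 4(1)(-2) = 144 + 8 = 152
Since discriminant = 152 > 0, there are two real roots.
x = (12 ± 2*sqrt(38)) / 2
Simplifying: x = 6 ± sqrt(38)
Numerically: x ≈ 12.1644 or x ≈ -0.1644

x = 6 + sqrt(38) or x = 6 - sqrt(38)


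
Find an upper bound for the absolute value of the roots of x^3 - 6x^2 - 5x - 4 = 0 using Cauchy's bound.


Cauchy's bound: all roots r satisfy |r| <= 1 + max(|a_i/a_n|) for i = 0,...,n-1
where a_n is the leading coefficient.

Coefficients: [1, -6, -5, -4]
Leading coefficient a_n = 1
Ratios |a_i/a_n|: 6, 5, 4
Maximum ratio: 6
Cauchy's bound: |r| <= 1 + 6 = 7

Upper bound = 7


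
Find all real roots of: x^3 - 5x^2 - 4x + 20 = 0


Let p(x) = x^3 - 5x^2 - 4x + 20. By the rational root theorem (leading coefficient 1), any rational root is an integer divisor of 20: try ±1, ±2, ... in turn.
Test x = 1: value = 12 ≠ 0.
Test x = -1: value = 18 ≠ 0.
Test x = 2: value = 0 ✓, so (x - 2) is a factor.
Synthetic division by (x - 2): bring down 1; 1(2) - 5 = -3; (-3)(2) - 4 = -10; (-10)(2) + 20 = 0 → quotient x^2 - 3x - 10, remainder 0.
Solve the quadratic x^2 - 3x - 10 = 0: discriminant = (-3)^2 - 4(1)(-10) = 9 + 40 = 49.
sqrt(49) = 7, so x = (3 ± 7)/2: x = 5 or x = -2.

x = -2, x = 2, x = 5


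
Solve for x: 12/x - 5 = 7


Subtract -5 from both sides: 12/x = 12
Multiply both sides by x: 12 = 12 * x
Divide by 12: x = 1

x = 1


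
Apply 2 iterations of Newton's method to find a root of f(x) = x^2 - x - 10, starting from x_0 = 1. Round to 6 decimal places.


Newton's method: x_(n+1) = x_n - f(x_n)/f'(x_n)
f(x) = x^2 - x - 10
f'(x) = 2x - 1

Iteration 1:
  f(1.000000) = -10.000000
  f'(1.000000) = 1.000000
  x_1 = 1.000000 - (-10.000000)/(1.000000) = 11.000000

Iteration 2:
  f(11.000000) = 100.000000
  f'(11.000000) = 21.000000
  x_2 = 11.000000 - (100.000000)/(21.000000) = 6.238095

x_2 = 6.238095


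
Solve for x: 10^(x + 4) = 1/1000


Express both sides with the same base.
1/1000 = 10^(-3)
Since the bases match, equate exponents: x + 4 = -3
So x = -3 - (4) = -7

x = -7


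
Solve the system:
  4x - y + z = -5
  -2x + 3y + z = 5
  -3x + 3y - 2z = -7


Using Cramer's rule. Expand each determinant along the first row.
D  = 4*[3*(-2) - 1*3] - (-1)*[(-2)*(-2) - 1*(-3)] + 1*[(-2)*3 - 3*(-3)]
  = 4*(-9) - (-1)*(7) + 1*(3) = -26
Dx = (-5)*[3*(-2) - 1*3] - (-1)*[5*(-2) - 1*(-7)] + 1*[5*3 - 3*(-7)]
  = (-5)*(-9) - (-1)*(-3) + 1*(36) = 78
Dy = 4*[5*(-2) - 1*(-7)] - (-5)*[(-2)*(-2) - 1*(-3)] + 1*[(-2)*(-7) - 5*(-3)]
  = 4*(-3) - (-5)*(7) + 1*(29) = 52
Dz = 4*[3*(-7) - 5*3] - (-1)*[(-2)*(-7) - 5*(-3)] + (-5)*[(-2)*3 - 3*(-3)]
  = 4*(-36) - (-1)*(29) + (-5)*(3) = -130
x = Dx/D = 78/-26 = -3, y = Dy/D = 52/-26 = -2, z = Dz/D = -130/-26 = 5
Check eq1: (4)(-3) + (-1)(-2) + (1)(5) = -5 = -5 ✓
Check eq2: (-2)(-3) + (3)(-2) + (1)(5) = 5 = 5 ✓
Check eq3: (-3)(-3) + (3)(-2) + (-2)(5) = -7 = -7 ✓

x = -3, y = -2, z = 5


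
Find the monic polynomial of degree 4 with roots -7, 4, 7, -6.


A monic polynomial with roots -7, 4, 7, -6 is:
p(x) = (x + 7)(x - 4)(x - 7)(x + 6)
After multiplying by (x + 7): x + 7
After multiplying by (x - 4): x^2 + 3x - 28
After multiplying by (x - 7): x^3 - 4x^2 - 49x + 196
After multiplying by (x + 6): x^4 + 2x^3 - 73x^2 - 98x + 1176

x^4 + 2x^3 - 73x^2 - 98x + 1176


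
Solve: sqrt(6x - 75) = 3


Square both sides: 6x - 75 = 3^2 = 9
6x = 9 + 75 = 84
x = 14
Check: sqrt(6*14 - 75) = sqrt(9) = 3 ✓

x = 14


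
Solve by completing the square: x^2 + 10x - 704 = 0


Start: x^2 + 10x - 704 = 0
Move constant: x^2 + 10x = 704
Half of 10 is 5, squared is 25
Add 25 to both sides: x^2 + 10x + 25 = 729
(x + 5)^2 = 729
x + 5 = ±27
x = -5 + 27 = 22 or x = -5 - 27 = -32

x = -32, x = 22


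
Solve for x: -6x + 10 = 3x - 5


Starting with: -6x + 10 = 3x - 5
Move all x terms to left: (-6 - 3)x = -5 - 10
Simplify: -9x = -15
Divide both sides by -9: x = 5/3

x = 5/3


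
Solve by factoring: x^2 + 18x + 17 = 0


We need two numbers that multiply to 17 and add to 18.
Those numbers are 17 and 1 (since 17 * 1 = 17 and 17 + 1 = 18).
So x^2 + 18x + 17 = (x + 17)(x + 1) = 0
Setting each factor to zero: x = -17 or x = -1

x = -17, x = -1


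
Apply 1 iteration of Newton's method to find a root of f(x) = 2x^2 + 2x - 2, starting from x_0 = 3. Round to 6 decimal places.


Newton's method: x_(n+1) = x_n - f(x_n)/f'(x_n)
f(x) = 2x^2 + 2x - 2
f'(x) = 4x + 2

Iteration 1:
  f(3.000000) = 22.000000
  f'(3.000000) = 14.000000
  x_1 = 3.000000 - (22.000000)/(14.000000) = 1.428571

x_1 = 1.428571


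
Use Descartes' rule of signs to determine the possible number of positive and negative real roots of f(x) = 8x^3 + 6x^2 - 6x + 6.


Descartes' rule of signs:

For positive roots, count sign changes in f(x) = 8x^3 + 6x^2 - 6x + 6:
Signs of coefficients: +, +, -, +
Number of sign changes: 2
Possible positive real roots: 2, 0

For negative roots, examine f(-x) = -8x^3 + 6x^2 + 6x + 6:
Signs of coefficients: -, +, +, +
Number of sign changes: 1
Possible negative real roots: 1

Positive roots: 2 or 0; Negative roots: 1


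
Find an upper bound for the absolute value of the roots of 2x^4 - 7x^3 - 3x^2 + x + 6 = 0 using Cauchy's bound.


Cauchy's bound: all roots r satisfy |r| <= 1 + max(|a_i/a_n|) for i = 0,...,n-1
where a_n is the leading coefficient.

Coefficients: [2, -7, -3, 1, 6]
Leading coefficient a_n = 2
Ratios |a_i/a_n|: 7/2, 3/2, 1/2, 3
Maximum ratio: 7/2
Cauchy's bound: |r| <= 1 + 7/2 = 9/2

Upper bound = 9/2


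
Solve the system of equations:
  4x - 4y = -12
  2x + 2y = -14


Using Cramer's rule:
Determinant D = (4)(2) - (2)(-4) = 8 + 8 = 16
Dx = (-12)(2) - (-14)(-4) = -24 - 56 = -80
Dy = (4)(-14) - (2)(-12) = -56 + 24 = -32
x = Dx/D = -80/16 = -5
y = Dy/D = -32/16 = -2

x = -5, y = -2


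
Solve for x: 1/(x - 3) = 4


Multiply both sides by (x - 3): 1 = 4(x - 3)
Distribute: 1 = 4x - 12
4x = 1 + 12 = 13
x = 13/4

x = 13/4


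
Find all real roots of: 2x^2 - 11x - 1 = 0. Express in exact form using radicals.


Using the quadratic formula: x = (-b ± sqrt(b^2 - 4ac)) / (2a)
Here a = 2, b = -11, c = -1
Discriminant = b^2 - 4ac = (-11)^2 - 4(2)(-1) = 121 + 8 = 129
Since discriminant = 129 > 0, there are two real roots.
x = (11 ± sqrt(129)) / 4
Numerically: x ≈ 5.5895 or x ≈ -0.0895

x = (11 + sqrt(129)) / 4 or x = (11 - sqrt(129)) / 4


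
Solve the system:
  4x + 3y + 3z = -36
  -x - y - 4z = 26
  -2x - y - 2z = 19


Using Cramer's rule. Expand each determinant along the first row.
D  = 4*[(-1)*(-2) - (-4)*(-1)] - 3*[(-1)*(-2) - (-4)*(-2)] + 3*[(-1)*(-1) - (-1)*(-2)]
  = 4*(-2) - 3*(-6) + 3*(-1) = 7
Dx = (-36)*[(-1)*(-2) - (-4)*(-1)] - 3*[26*(-2) - (-4)*19] + 3*[26*(-1) - (-1)*19]
  = (-36)*(-2) - 3*(24) + 3*(-7) = -21
Dy = 4*[26*(-2) - (-4)*19] - (-36)*[(-1)*(-2) - (-4)*(-2)] + 3*[(-1)*19 - 26*(-2)]
  = 4*(24) - (-36)*(-6) + 3*(33) = -21
Dz = 4*[(-1)*19 - 26*(-1)] - 3*[(-1)*19 - 26*(-2)] + (-36)*[(-1)*(-1) - (-1)*(-2)]
  = 4*(7) - 3*(33) + (-36)*(-1) = -35
x = Dx/D = -21/7 = -3, y = Dy/D = -21/7 = -3, z = Dz/D = -35/7 = -5
Check eq1: (4)(-3) + (3)(-3) + (3)(-5) = -36 = -36 ✓
Check eq2: (-1)(-3) + (-1)(-3) + (-4)(-5) = 26 = 26 ✓
Check eq3: (-2)(-3) + (-1)(-3) + (-2)(-5) = 19 = 19 ✓

x = -3, y = -3, z = -5


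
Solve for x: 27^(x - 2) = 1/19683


Express both sides with the same base.
1/19683 = 27^(-3)
Since the bases match, equate exponents: x - 2 = -3
So x = -3 - (-2) = -1

x = -1


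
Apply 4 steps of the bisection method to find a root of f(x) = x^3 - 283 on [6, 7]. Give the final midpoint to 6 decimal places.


f(x) = x^3 - 283
f(6) = -67 < 0
f(7) = 60 > 0

Step 1: midpoint = (6.000000 + 7.000000)/2 = 6.500000
  f(6.500000) = -8.375000
  f(mid) < 0, so root is in [6.500000, 7.000000]

Step 2: midpoint = (6.500000 + 7.000000)/2 = 6.750000
  f(6.750000) = 24.546875
  f(mid) > 0, so root is in [6.500000, 6.750000]

Step 3: midpoint = (6.500000 + 6.750000)/2 = 6.625000
  f(6.625000) = 7.775391
  f(mid) > 0, so root is in [6.500000, 6.625000]

Step 4: midpoint = (6.500000 + 6.625000)/2 = 6.562500
  f(6.562500) = -0.376709
  f(mid) < 0, so root is in [6.562500, 6.625000]

midpoint = 6.562500


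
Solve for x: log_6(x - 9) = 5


Convert to exponential form: x - 9 = 6^5 = 7776
x = 7776 + 9 = 7785
Check: log_6(7785 - 9) = log_6(7776) = log_6(7776) = 5 ✓

x = 7785


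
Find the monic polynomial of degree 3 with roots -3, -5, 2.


A monic polynomial with roots -3, -5, 2 is:
p(x) = (x + 3)(x + 5)(x - 2)
After multiplying by (x + 3): x + 3
After multiplying by (x + 5): x^2 + 8x + 15
After multiplying by (x - 2): x^3 + 6x^2 - x - 30

x^3 + 6x^2 - x - 30


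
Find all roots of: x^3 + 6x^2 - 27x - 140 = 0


Let p(x) = x^3 + 6x^2 - 27x - 140. By the rational root theorem (leading coefficient 1), any rational root is an integer divisor of 140: try ±1, ±2, ... in turn.
Test x = 1: value = -160 ≠ 0.
Test x = -1: value = -108 ≠ 0.
Test x = 2: value = -162 ≠ 0.
Test x = -2: value = -70 ≠ 0.
Test x = 4: value = -88 ≠ 0.
Test x = -4: value = 0 ✓, so (x + 4) is a factor.
Synthetic division by (x + 4): bring down 1; 1(-4) + 6 = 2; 2(-4) - 27 = -35; (-35)(-4) - 140 = 0 → quotient x^2 + 2x - 35, remainder 0.
Solve the quadratic x^2 + 2x - 35 = 0: discriminant = 2^2 - 4(1)(-35) = 4 + 140 = 144.
sqrt(144) = 12, so x = (-2 ± 12)/2: x = 5 or x = -7.
Collecting all roots found:

x = -7, x = -4, x = 5


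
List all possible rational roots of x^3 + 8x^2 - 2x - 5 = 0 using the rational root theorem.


Rational root theorem: possible roots are ±p/q where:
  p divides the constant term (-5): p ∈ {1, 5}
  q divides the leading coefficient (1): q ∈ {1}

All possible rational roots: -5, -1, 1, 5

-5, -1, 1, 5


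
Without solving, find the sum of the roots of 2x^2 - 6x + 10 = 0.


By Vieta's formulas for ax^2 + bx + c = 0:
  Sum of roots = -b/a
  Product of roots = c/a

Here a = 2, b = -6, c = 10
Sum = -(-6)/2 = 3
Product = 10/2 = 5

Sum = 3


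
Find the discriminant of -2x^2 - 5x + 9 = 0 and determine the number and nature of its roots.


For ax^2 + bx + c = 0, discriminant D = b^2 - 4ac
Here a = -2, b = -5, c = 9
D = (-5)^2 - 4(-2)(9) = 25 + 72 = 97

D = 97 > 0 but not a perfect square
The equation has 2 distinct real irrational roots.

Discriminant = 97, 2 distinct real irrational roots


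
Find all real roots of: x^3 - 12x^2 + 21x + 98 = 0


Let p(x) = x^3 - 12x^2 + 21x + 98. By the rational root theorem (leading coefficient 1), any rational root is an integer divisor of 98: try ±1, ±2, ... in turn.
Test x = 1: value = 108 ≠ 0.
Test x = -1: value = 64 ≠ 0.
Test x = 2: value = 100 ≠ 0.
Test x = -2: value = 0 ✓, so (x + 2) is a factor.
Synthetic division by (x + 2): bring down 1; 1(-2) - 12 = -14; (-14)(-2) + 21 = 49; 49(-2) + 98 = 0 → quotient x^2 - 14x + 49, remainder 0.
Solve the quadratic x^2 - 14x + 49 = 0: discriminant = (-14)^2 - 4(1)(49) = 196 - 196 = 0.
Discriminant = 0, so a double root: x = 14/2 = 7.

x = -2, x = 7 (multiplicity 2)


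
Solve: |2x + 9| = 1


An absolute value equation |expr| = 1 gives two cases:
Case 1: 2x + 9 = 1
  2x = -8, so x = -4
Case 2: 2x + 9 = -1
  2x = -10, so x = -5

x = -5, x = -4
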